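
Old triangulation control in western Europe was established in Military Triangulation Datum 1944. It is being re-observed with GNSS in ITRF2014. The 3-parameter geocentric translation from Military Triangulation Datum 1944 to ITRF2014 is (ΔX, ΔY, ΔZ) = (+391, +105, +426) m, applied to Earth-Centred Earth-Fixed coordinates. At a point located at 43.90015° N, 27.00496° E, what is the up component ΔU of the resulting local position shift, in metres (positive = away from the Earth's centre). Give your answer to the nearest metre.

At φ = 43.90015°, λ = 27.00496°: sin φ = 0.693404, cos φ = 0.720549, sin λ = 0.454068, cos λ = 0.890967.
ΔU = cos φ cos λ·ΔX + cos φ sin λ·ΔY + sin φ·ΔZ = (0.720549)(0.890967)(391) + (0.720549)(0.454068)(105) + (0.693404)(426) = 580.76 m.

ΔU = 581 m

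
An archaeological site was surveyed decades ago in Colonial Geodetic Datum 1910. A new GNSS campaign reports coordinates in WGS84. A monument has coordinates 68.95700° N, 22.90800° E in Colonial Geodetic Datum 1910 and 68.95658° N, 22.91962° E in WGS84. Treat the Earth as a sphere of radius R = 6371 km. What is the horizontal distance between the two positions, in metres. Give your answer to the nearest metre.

Δφ = 68.95658° − 68.95700° = -0.00042°; Δλ = 22.91962° − 22.90800° = +0.01162°.
1° along a meridian = πR/180 = 111195 m.
ΔN = Δφ × 111195 = -46.7 m; ΔE = Δλ × 111195 × cos(68.95700°) = +0.01162 × 111195 × 0.359068 = 463.9 m.
Distance = √(ΔE² + ΔN²) = √(463.9² + (-46.7)²) = 466.3 m.

466 m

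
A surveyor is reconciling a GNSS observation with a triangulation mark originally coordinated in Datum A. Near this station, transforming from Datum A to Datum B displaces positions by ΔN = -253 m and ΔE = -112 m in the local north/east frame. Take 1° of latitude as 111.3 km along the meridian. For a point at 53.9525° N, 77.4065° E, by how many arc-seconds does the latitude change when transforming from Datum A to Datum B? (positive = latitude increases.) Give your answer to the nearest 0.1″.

Δφ = -8.2″

1° of latitude = 111.3 km, so Δφ = -253.0 / 111300 = -0.0022731° = -8.183″.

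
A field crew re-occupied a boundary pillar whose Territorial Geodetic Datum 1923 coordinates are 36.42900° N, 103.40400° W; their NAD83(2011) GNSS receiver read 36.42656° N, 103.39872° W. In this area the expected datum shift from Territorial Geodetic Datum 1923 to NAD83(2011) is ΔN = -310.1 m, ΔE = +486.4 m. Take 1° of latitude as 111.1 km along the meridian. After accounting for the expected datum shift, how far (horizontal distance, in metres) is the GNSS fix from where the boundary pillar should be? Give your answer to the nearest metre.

42 m

Observed coordinate differences: Δφ = -0.00244°, Δλ = +0.00528°.
Converting to metres (1° lat = 111100 m, cos φ = 0.804593): observed ΔN = -271.1 m, observed ΔE = 472.0 m.
Subtracting the expected shift leaves a residual of -271.1 − (-310.1) = 39.0 m north and 472.0 − (486.4) = -14.4 m east.
Residual distance = √(39.0² + (-14.4)²) = 41.6 m.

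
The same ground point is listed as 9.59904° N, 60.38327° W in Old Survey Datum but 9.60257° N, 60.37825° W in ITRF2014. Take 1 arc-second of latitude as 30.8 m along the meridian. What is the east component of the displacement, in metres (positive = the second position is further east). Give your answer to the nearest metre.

ΔE = 549 m

Δφ = 9.60257° − 9.59904° = +0.00353°; Δλ = -60.37825° − -60.38327° = +0.00502°.
1° of latitude = 3600 × 30.80 = 110880 m.
ΔN = Δφ × 110880 = 391.4 m; ΔE = Δλ × 110880 × cos(9.59904°) = +0.00502 × 110880 × 0.985999 = 548.8 m.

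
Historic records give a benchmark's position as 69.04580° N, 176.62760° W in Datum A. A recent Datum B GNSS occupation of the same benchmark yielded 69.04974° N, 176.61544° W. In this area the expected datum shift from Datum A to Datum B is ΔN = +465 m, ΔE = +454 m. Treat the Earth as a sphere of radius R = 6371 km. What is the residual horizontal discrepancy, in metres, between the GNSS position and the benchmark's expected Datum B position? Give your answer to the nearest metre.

40 m

Observed coordinate differences: Δφ = +0.00394°, Δλ = +0.01216°.
Converting to metres (1° lat = 111195 m, cos φ = 0.357622): observed ΔN = 438.1 m, observed ΔE = 483.6 m.
Subtracting the expected shift leaves a residual of 438.1 − (465) = -26.9 m north and 483.6 − (454) = 29.6 m east.
Residual distance = √((-26.9)² + 29.6²) = 40.0 m.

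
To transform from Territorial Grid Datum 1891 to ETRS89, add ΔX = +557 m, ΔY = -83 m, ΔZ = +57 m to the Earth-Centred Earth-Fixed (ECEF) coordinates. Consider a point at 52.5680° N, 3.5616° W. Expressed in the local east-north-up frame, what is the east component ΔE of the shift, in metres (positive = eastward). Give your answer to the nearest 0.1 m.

At φ = 52.5680°, λ = -3.5616°: sin φ = 0.794075, cos φ = 0.607819, sin λ = -0.062122, cos λ = 0.998069.
ΔE = −sin λ·ΔX + cos λ·ΔY = −(-0.062122)·(557) + (0.998069)·(-83) = -48.24 m.

ΔE = -48.2 m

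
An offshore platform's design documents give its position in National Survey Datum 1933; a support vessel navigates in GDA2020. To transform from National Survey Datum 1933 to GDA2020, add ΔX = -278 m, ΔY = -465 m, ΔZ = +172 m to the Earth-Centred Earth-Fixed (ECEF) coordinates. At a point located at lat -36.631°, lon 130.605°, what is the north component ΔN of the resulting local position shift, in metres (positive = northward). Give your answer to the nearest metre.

The local north axis is (−sin φ cos λ, −sin φ sin λ, cos φ), giving ΔN = 107.956 − 210.641 + 138.029 = 35.34 m.

ΔN = 35 m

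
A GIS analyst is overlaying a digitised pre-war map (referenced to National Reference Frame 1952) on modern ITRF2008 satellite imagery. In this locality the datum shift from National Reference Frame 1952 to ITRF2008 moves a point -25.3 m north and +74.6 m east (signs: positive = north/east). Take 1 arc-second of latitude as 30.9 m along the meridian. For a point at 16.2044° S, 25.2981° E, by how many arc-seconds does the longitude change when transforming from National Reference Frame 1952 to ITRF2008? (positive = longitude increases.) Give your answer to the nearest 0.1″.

At latitude -16.2044°, cos φ = 0.960272.
1″ of longitude at this latitude = 30.90 × cos φ = 29.6724 m, so Δλ = 74.6 / 29.6724 = 2.514″.

Δλ = 2.5″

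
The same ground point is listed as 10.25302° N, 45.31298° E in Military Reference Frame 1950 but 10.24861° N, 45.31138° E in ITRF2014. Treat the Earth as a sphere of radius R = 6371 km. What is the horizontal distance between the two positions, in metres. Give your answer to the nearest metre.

521 m

Δφ = 10.24861° − 10.25302° = -0.00441°; Δλ = 45.31138° − 45.31298° = -0.00160°.
1° along a meridian = πR/180 = 111195 m.
ΔN = Δφ × 111195 = -490.4 m; ΔE = Δλ × 111195 × cos(10.25302°) = -0.00160 × 111195 × 0.984031 = -175.1 m.
Distance = √(ΔE² + ΔN²) = √((-175.1)² + (-490.4)²) = 520.7 m.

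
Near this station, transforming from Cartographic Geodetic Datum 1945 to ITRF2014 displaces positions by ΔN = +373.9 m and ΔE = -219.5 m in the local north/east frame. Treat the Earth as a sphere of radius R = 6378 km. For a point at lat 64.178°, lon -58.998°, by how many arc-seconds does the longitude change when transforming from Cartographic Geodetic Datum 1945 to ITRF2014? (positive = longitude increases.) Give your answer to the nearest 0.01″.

At latitude 64.178°, cos φ = 0.435577.
One radian of longitude at latitude φ spans R cos φ, so Δλ = ΔE / (R cos φ) = -219.5 / (6378000 × 0.435577) = -7.9011e-05 rad = -16.297″.

Δλ = -16.30″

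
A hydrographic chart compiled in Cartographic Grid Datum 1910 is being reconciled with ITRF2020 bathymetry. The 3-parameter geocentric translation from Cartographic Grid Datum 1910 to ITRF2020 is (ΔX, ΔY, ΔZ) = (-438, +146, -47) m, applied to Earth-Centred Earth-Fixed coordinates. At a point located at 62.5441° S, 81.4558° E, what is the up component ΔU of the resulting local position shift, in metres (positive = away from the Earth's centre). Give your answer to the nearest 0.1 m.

The local up (radial) axis is (cos φ cos λ, cos φ sin λ, sin φ), giving ΔU = -30.004 + 66.569 + 41.706 = 78.27 m.

ΔU = 78.3 m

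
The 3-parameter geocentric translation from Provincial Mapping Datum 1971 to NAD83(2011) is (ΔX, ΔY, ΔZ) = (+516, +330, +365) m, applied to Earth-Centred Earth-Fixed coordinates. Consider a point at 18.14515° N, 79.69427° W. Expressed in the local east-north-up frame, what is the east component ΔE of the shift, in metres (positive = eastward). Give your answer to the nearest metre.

At φ = 18.14515°, λ = -79.69427°: sin φ = 0.311425, cos φ = 0.950271, sin λ = -0.983867, cos λ = 0.178901.
ΔE = −sin λ·ΔX + cos λ·ΔY = −(-0.983867)·(516) + (0.178901)·(330) = 566.71 m.

ΔE = 567 m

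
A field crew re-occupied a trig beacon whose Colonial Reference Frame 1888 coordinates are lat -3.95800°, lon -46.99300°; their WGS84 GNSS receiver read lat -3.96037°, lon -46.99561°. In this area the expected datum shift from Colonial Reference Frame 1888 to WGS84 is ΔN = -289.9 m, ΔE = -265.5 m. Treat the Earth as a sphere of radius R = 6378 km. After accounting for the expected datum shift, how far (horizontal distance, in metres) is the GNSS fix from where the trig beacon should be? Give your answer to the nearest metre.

Observed coordinate differences: Δφ = -0.00237°, Δλ = -0.00261°.
Converting to metres (1° lat = 111317 m, cos φ = 0.997615): observed ΔN = -263.8 m, observed ΔE = -289.8 m.
Subtracting the expected shift leaves a residual of -263.8 − (-289.9) = 26.1 m north and -289.8 − (-265.5) = -24.3 m east.
Residual distance = √(26.1² + (-24.3)²) = 35.7 m.

36 m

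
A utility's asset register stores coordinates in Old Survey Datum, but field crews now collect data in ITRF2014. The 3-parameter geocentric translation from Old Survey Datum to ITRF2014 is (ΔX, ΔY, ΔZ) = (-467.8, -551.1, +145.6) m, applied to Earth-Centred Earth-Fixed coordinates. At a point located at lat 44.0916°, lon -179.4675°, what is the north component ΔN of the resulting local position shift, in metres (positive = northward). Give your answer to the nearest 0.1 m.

At φ = 44.0916°, λ = -179.4675°: sin φ = 0.695808, cos φ = 0.718228, sin λ = -0.009294, cos λ = -0.999957.
ΔN = −sin φ cos λ·ΔX − sin φ sin λ·ΔY + cos φ·ΔZ = −(0.695808)(-0.999957)(-467.8) − (0.695808)(-0.009294)(-551.1) + (0.718228)(145.6) = -224.47 m.

ΔN = -224.5 m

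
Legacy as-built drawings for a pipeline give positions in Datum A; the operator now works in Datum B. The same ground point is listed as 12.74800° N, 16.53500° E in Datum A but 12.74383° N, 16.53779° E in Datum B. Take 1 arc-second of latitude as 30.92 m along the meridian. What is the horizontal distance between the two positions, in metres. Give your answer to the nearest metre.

Δφ = 12.74383° − 12.74800° = -0.00417°; Δλ = 16.53779° − 16.53500° = +0.00279°.
1° of latitude = 3600 × 30.92 = 111312 m.
ΔN = Δφ × 111312 = -464.2 m; ΔE = Δλ × 111312 × cos(12.74800°) = +0.00279 × 111312 × 0.975350 = 302.9 m.
Distance = √(ΔE² + ΔN²) = √(302.9² + (-464.2)²) = 554.3 m.

554 m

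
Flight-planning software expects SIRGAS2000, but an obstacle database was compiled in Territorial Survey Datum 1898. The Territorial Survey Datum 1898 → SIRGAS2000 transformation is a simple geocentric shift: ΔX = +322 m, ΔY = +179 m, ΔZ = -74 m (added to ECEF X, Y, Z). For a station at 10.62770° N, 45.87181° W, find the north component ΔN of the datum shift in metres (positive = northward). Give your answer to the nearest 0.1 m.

ΔN = -90.4 m

The local north axis is (−sin φ cos λ, −sin φ sin λ, cos φ), giving ΔN = -41.348 + 23.696 − 72.731 = -90.38 m.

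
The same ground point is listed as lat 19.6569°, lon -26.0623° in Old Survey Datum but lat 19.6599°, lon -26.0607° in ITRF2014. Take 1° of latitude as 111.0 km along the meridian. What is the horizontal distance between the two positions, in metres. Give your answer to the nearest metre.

373 m

Δφ = 19.6599° − 19.6569° = +0.0030°; Δλ = -26.0607° − -26.0623° = +0.0016°.
ΔN = Δφ × 111000 = 333.0 m; ΔE = Δλ × 111000 × cos(19.6569°) = +0.0016 × 111000 × 0.941724 = 167.3 m.
Distance = √(ΔE² + ΔN²) = √(167.3² + 333.0²) = 372.6 m.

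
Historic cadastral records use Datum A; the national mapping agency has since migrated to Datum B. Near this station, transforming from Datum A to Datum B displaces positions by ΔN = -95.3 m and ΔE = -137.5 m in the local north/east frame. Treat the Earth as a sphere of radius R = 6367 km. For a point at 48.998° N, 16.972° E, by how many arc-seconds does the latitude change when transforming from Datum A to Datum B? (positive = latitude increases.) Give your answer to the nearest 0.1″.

Δφ = -3.1″

On a sphere of radius R, 1 rad of latitude = R, so Δφ = ΔN / R = -95.3 / 6367000 = -1.4968e-05 rad = -3.087″.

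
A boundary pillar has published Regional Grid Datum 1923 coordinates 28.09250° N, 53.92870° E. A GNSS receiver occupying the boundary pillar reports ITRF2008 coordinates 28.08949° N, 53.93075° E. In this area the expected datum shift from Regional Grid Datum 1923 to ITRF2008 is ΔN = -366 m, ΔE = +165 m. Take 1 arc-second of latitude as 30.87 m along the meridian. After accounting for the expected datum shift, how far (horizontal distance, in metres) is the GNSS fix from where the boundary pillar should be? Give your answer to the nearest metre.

48 m

Observed coordinate differences: Δφ = -0.00301°, Δλ = +0.00205°.
Converting to metres (1° lat = 111132 m, cos φ = 0.882189): observed ΔN = -334.5 m, observed ΔE = 201.0 m.
Subtracting the expected shift leaves a residual of -334.5 − (-366) = 31.5 m north and 201.0 − (165) = 36.0 m east.
Residual distance = √(31.5² + 36.0²) = 47.8 m.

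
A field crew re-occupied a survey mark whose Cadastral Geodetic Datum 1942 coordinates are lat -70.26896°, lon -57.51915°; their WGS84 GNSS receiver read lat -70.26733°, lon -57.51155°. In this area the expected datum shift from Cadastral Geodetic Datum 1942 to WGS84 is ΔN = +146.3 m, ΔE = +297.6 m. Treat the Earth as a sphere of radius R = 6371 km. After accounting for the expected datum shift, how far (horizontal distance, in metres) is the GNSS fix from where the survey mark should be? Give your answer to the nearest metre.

37 m

Observed coordinate differences: Δφ = +0.00163°, Δλ = +0.00760°.
Converting to metres (1° lat = 111195 m, cos φ = 0.337605): observed ΔN = 181.2 m, observed ΔE = 285.3 m.
Subtracting the expected shift leaves a residual of 181.2 − (146.3) = 34.9 m north and 285.3 − (297.6) = -12.3 m east.
Residual distance = √(34.9² + (-12.3)²) = 37.0 m.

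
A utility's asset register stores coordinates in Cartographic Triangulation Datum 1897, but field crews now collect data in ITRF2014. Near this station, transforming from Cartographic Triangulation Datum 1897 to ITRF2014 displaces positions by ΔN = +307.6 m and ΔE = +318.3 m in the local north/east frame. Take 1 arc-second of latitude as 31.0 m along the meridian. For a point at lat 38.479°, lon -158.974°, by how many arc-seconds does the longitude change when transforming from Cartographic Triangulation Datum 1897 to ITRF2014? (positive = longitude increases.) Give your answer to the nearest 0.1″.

At latitude 38.479°, cos φ = 0.782836.
1″ of longitude at this latitude = 31.00 × cos φ = 24.2679 m, so Δλ = 318.3 / 24.2679 = 13.116″.

Δλ = 13.1″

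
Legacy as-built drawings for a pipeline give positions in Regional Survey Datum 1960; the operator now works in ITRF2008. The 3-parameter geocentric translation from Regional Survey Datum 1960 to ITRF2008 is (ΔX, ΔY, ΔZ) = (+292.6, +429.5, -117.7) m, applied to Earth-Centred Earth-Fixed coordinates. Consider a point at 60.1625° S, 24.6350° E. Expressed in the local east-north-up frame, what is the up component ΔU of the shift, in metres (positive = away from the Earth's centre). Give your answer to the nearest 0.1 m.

The local up (radial) axis is (cos φ cos λ, cos φ sin λ, sin φ), giving ΔU = 132.330 + 89.075 + 102.098 = 323.50 m.

ΔU = 323.5 m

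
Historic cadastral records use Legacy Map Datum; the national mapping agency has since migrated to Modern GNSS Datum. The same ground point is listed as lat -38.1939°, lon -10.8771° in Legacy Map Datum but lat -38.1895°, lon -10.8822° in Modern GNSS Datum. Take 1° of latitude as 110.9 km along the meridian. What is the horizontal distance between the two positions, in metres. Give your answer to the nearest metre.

660 m

Δφ = -38.1895° − -38.1939° = +0.0044°; Δλ = -10.8822° − -10.8771° = -0.0051°.
ΔN = Δφ × 110900 = 488.0 m; ΔE = Δλ × 110900 × cos(-38.1939°) = -0.0051 × 110900 × 0.785923 = -444.5 m.
Distance = √(ΔE² + ΔN²) = √((-444.5)² + 488.0²) = 660.1 m.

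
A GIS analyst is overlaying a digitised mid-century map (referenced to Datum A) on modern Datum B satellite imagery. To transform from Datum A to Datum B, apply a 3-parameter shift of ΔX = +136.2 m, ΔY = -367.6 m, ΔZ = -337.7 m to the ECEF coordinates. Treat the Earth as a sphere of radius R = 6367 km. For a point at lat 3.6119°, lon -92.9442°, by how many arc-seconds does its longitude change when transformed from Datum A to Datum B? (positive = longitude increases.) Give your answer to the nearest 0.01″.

sin φ = 0.062998, cos φ = 0.998014, sin λ = -0.998680, cos λ = -0.051363.
East component: ΔE = −sin λ·ΔX + cos λ·ΔY = −(-0.998680)(136.2) + (-0.051363)(-367.6) = 154.90 m.
1° of latitude spans πR/180 = 111125 m; at latitude φ, 1° of longitude spans that × cos φ = 110904.4 m, so Δλ = 154.90 / 110904.4 × 3600 = 5.028″.

Δλ = 5.03″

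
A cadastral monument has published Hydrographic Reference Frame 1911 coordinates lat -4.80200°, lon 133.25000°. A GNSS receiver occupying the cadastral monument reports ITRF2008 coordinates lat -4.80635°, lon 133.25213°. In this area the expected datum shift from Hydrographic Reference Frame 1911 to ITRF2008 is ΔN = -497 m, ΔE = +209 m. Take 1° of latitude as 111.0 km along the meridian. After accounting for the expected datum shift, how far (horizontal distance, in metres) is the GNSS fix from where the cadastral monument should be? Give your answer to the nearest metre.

Observed coordinate differences: Δφ = -0.00435°, Δλ = +0.00213°.
Converting to metres (1° lat = 111000 m, cos φ = 0.996490): observed ΔN = -482.9 m, observed ΔE = 235.6 m.
Subtracting the expected shift leaves a residual of -482.9 − (-497) = 14.1 m north and 235.6 − (209) = 26.6 m east.
Residual distance = √(14.1² + 26.6²) = 30.1 m.

30 m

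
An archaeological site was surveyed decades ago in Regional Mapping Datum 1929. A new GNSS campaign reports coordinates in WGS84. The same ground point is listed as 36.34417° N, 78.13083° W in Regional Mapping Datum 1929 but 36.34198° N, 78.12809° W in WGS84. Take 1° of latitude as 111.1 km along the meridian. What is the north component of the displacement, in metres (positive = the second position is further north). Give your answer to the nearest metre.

ΔN = -243 m

Δφ = 36.34198° − 36.34417° = -0.00219°; Δλ = -78.12809° − -78.13083° = +0.00274°.
ΔN = Δφ × 111100 = -243.3 m; ΔE = Δλ × 111100 × cos(36.34417°) = +0.00274 × 111100 × 0.805472 = 245.2 m.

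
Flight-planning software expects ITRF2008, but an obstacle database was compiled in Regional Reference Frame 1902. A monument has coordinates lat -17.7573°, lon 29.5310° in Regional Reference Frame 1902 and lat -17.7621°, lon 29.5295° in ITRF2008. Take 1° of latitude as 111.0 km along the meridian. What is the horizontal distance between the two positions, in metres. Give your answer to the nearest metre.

556 m

Δφ = -17.7621° − -17.7573° = -0.0048°; Δλ = 29.5295° − 29.5310° = -0.0015°.
ΔN = Δφ × 111000 = -532.8 m; ΔE = Δλ × 111000 × cos(-17.7573°) = -0.0015 × 111000 × 0.952357 = -158.6 m.
Distance = √(ΔE² + ΔN²) = √((-158.6)² + (-532.8)²) = 555.9 m.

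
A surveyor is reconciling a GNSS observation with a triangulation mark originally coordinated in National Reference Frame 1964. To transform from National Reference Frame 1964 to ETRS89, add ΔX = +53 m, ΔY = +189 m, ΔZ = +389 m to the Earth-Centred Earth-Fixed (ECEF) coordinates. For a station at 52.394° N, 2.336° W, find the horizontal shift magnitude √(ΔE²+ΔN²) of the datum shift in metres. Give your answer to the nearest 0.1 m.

At φ = 52.394°, λ = -2.336°: sin φ = 0.792226, cos φ = 0.610228, sin λ = -0.040760, cos λ = 0.999169.
ΔE = −sin λ·ΔX + cos λ·ΔY = −(-0.040760)·(53) + (0.999169)·(189) = 191.00 m.
ΔN = −sin φ cos λ·ΔX − sin φ sin λ·ΔY + cos φ·ΔZ = −(0.792226)(0.999169)(53) − (0.792226)(-0.040760)(189) + (0.610228)(389) = 201.53 m.
Horizontal magnitude = √(ΔE² + ΔN²) = √(191.00² + 201.53²) = 277.66 m.

277.7 m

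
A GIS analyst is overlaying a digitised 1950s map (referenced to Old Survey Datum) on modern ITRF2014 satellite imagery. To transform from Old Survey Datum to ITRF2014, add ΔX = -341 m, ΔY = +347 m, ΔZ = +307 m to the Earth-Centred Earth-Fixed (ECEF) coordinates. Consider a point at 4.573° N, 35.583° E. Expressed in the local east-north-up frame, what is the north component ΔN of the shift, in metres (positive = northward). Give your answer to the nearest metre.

ΔN = 312 m

The local north axis is (−sin φ cos λ, −sin φ sin λ, cos φ), giving ΔN = 22.111 − 16.098 + 306.023 = 312.04 m.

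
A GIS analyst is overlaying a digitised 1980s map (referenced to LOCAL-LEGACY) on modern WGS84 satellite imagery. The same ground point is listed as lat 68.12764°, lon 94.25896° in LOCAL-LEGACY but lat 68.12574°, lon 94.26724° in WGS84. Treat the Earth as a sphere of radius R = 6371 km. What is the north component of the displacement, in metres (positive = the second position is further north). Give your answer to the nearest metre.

ΔN = -211 m

Δφ = 68.12574° − 68.12764° = -0.00190°; Δλ = 94.26724° − 94.25896° = +0.00828°.
1° along a meridian = πR/180 = 111195 m.
ΔN = Δφ × 111195 = -211.3 m; ΔE = Δλ × 111195 × cos(68.12764°) = +0.00828 × 111195 × 0.372540 = 343.0 m.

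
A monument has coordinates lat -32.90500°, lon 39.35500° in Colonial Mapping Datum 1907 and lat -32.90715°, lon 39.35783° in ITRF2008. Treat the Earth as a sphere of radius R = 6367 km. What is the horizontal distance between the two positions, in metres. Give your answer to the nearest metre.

356 m

Δφ = -32.90715° − -32.90500° = -0.00215°; Δλ = 39.35783° − 39.35500° = +0.00283°.
1° along a meridian = πR/180 = 111125 m.
ΔN = Δφ × 111125 = -238.9 m; ΔE = Δλ × 111125 × cos(-32.90500°) = +0.00283 × 111125 × 0.839572 = 264.0 m.
Distance = √(ΔE² + ΔN²) = √(264.0² + (-238.9)²) = 356.1 m.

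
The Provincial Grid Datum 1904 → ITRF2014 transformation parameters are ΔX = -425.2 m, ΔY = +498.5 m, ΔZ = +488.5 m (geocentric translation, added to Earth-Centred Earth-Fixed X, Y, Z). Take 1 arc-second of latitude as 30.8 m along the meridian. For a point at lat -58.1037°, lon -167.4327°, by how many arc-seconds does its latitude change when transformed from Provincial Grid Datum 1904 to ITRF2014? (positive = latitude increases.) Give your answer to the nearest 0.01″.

sin φ = -0.849006, cos φ = 0.528384, sin λ = -0.217586, cos λ = -0.976041.
North component: ΔN = −sin φ cos λ·ΔX − sin φ sin λ·ΔY + cos φ·ΔZ = −(-0.849006)(-0.976041)(-425.2) − (-0.849006)(-0.217586)(498.5) + (0.528384)(488.5) = 518.37 m.
1° of latitude spans 3600 × 30.80 = 110880 m, so Δφ = 518.37 / 110880 × 3600 = 16.830″.

Δφ = 16.83″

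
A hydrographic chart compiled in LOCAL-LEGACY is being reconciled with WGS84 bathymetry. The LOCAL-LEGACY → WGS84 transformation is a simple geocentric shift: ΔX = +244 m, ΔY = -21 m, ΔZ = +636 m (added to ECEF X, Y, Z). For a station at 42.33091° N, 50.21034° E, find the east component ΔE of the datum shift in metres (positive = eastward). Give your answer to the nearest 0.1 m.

ΔE = -200.9 m

At φ = 42.33091°, λ = 50.21034°: sin φ = 0.673411, cos φ = 0.739268, sin λ = 0.768399, cos λ = 0.639971.
ΔE = −sin λ·ΔX + cos λ·ΔY = −(0.768399)·(244) + (0.639971)·(-21) = -200.93 m.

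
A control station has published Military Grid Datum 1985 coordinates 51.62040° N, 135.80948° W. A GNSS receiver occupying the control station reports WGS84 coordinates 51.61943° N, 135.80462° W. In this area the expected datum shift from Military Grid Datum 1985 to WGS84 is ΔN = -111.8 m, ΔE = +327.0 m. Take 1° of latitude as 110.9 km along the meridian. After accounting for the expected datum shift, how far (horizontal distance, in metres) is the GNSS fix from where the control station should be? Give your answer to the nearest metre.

Observed coordinate differences: Δφ = -0.00097°, Δλ = +0.00486°.
Converting to metres (1° lat = 110900 m, cos φ = 0.620869): observed ΔN = -107.6 m, observed ΔE = 334.6 m.
Subtracting the expected shift leaves a residual of -107.6 − (-111.8) = 4.2 m north and 334.6 − (327.0) = 7.6 m east.
Residual distance = √(4.2² + 7.6²) = 8.7 m.

9 m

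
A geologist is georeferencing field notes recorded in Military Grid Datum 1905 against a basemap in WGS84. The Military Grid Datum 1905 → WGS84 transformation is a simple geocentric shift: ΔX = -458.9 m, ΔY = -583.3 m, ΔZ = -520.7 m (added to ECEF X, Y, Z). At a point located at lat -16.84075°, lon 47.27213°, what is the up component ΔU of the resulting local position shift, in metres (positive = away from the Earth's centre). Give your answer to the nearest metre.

At φ = -16.84075°, λ = 47.27213°: sin φ = -0.289713, cos φ = 0.957114, sin λ = 0.734585, cos λ = 0.678517.
ΔU = cos φ cos λ·ΔX + cos φ sin λ·ΔY + sin φ·ΔZ = (0.957114)(0.678517)(-458.9) + (0.957114)(0.734585)(-583.3) + (-0.289713)(-520.7) = -557.27 m.

ΔU = -557 m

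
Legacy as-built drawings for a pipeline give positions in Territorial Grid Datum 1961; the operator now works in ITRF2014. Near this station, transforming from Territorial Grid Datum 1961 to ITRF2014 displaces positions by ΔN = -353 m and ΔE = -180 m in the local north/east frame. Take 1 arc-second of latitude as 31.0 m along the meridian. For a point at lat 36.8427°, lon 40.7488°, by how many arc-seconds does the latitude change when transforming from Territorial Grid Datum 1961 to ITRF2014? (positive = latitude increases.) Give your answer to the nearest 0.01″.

Δφ = -11.39″

1″ of latitude = 31.00 m, so Δφ = -353.0 / 31.00 = -11.387″.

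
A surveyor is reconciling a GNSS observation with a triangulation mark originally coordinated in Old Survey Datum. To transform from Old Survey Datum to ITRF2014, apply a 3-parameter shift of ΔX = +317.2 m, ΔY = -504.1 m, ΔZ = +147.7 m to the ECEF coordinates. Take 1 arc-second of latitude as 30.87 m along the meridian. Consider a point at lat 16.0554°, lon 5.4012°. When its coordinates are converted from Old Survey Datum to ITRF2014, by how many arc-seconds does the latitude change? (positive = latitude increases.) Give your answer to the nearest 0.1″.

Δφ = 2.2″

sin φ = 0.276567, cos φ = 0.960995, sin λ = 0.094129, cos λ = 0.995560.
North component: ΔN = −sin φ cos λ·ΔX − sin φ sin λ·ΔY + cos φ·ΔZ = −(0.276567)(0.995560)(317.2) − (0.276567)(0.094129)(-504.1) + (0.960995)(147.7) = 67.72 m.
1° of latitude spans 3600 × 30.87 = 111132 m, so Δφ = 67.72 / 111132 × 3600 = 2.194″.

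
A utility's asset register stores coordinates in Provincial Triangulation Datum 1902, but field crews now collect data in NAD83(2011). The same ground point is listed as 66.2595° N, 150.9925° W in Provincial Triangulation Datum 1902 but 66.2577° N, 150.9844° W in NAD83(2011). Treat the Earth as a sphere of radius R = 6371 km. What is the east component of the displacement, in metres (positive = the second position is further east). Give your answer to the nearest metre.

Δφ = 66.2577° − 66.2595° = -0.0018°; Δλ = -150.9844° − -150.9925° = +0.0081°.
1° along a meridian = πR/180 = 111195 m.
ΔN = Δφ × 111195 = -200.2 m; ΔE = Δλ × 111195 × cos(66.2595°) = +0.0081 × 111195 × 0.402595 = 362.6 m.

ΔE = 363 m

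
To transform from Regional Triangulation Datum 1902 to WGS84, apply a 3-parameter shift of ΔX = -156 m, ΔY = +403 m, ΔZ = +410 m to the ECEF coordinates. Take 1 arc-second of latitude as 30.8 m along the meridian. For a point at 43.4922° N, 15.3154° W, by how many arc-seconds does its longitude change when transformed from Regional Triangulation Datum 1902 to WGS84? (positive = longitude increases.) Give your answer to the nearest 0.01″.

Δλ = 15.55″

sin φ = 0.688256, cos φ = 0.725468, sin λ = -0.264132, cos λ = 0.964486.
East component: ΔE = −sin λ·ΔX + cos λ·ΔY = −(-0.264132)(-156) + (0.964486)(403) = 347.48 m.
1° of latitude spans 3600 × 30.80 = 110880 m; at latitude φ, 1° of longitude spans that × cos φ = 80439.9 m, so Δλ = 347.48 / 80439.9 × 3600 = 15.551″.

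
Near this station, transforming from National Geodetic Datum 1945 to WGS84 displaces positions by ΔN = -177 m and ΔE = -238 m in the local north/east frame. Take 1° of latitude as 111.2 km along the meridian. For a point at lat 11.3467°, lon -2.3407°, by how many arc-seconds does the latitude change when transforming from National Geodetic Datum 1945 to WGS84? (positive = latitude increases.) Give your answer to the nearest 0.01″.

1° of latitude = 111.2 km, so Δφ = -177.0 / 111200 = -0.0015917° = -5.730″.

Δφ = -5.73″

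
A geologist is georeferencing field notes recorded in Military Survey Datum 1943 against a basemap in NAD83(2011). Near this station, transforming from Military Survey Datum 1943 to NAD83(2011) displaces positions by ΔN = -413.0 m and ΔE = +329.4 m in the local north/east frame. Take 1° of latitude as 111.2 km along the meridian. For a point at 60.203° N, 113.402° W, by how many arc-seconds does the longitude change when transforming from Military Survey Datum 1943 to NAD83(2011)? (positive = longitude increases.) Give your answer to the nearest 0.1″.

At latitude 60.203°, cos φ = 0.496929.
1° of longitude at this latitude = 111.2 × cos φ = 55.26 km, so Δλ = 329.4 / 55258.5 = 0.0059611° = 21.460″.

Δλ = 21.5″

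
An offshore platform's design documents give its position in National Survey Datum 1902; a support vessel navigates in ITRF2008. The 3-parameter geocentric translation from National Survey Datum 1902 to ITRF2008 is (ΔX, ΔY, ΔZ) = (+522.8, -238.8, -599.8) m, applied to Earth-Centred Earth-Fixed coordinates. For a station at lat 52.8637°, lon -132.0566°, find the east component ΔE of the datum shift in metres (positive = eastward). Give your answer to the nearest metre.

ΔE = 548 m

At φ = 52.8637°, λ = -132.0566°: sin φ = 0.797202, cos φ = 0.603713, sin λ = -0.742483, cos λ = -0.669864.
ΔE = −sin λ·ΔX + cos λ·ΔY = −(-0.742483)·(522.8) + (-0.669864)·(-238.8) = 548.13 m.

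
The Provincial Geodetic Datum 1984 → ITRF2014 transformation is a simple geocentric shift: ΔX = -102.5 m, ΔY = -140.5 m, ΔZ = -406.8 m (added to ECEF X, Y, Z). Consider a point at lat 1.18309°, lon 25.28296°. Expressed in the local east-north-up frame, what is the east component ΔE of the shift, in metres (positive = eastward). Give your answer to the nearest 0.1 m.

ΔE = -83.3 m

At φ = 1.18309°, λ = 25.28296°: sin φ = 0.020647, cos φ = 0.999787, sin λ = 0.427089, cos λ = 0.904210.
ΔE = −sin λ·ΔX + cos λ·ΔY = −(0.427089)·(-102.5) + (0.904210)·(-140.5) = -83.26 m.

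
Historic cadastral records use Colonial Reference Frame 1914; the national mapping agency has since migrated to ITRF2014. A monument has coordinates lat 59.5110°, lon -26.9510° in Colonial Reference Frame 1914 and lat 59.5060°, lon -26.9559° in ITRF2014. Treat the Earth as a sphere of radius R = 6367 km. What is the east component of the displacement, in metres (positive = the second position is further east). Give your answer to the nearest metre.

Δφ = 59.5060° − 59.5110° = -0.0050°; Δλ = -26.9559° − -26.9510° = -0.0049°.
1° along a meridian = πR/180 = 111125 m.
ΔN = Δφ × 111125 = -555.6 m; ΔE = Δλ × 111125 × cos(59.5110°) = -0.0049 × 111125 × 0.507373 = -276.3 m.

ΔE = -276 m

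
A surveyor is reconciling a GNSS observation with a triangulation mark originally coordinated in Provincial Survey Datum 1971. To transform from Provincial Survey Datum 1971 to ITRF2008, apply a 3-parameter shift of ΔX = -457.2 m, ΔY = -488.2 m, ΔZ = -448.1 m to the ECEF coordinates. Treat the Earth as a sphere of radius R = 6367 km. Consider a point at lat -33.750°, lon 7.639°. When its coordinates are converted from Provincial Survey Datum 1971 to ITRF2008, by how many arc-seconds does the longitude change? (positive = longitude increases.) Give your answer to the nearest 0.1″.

Δλ = -16.5″

sin φ = -0.555570, cos φ = 0.831470, sin λ = 0.132931, cos λ = 0.991125.
East component: ΔE = −sin λ·ΔX + cos λ·ΔY = −(0.132931)(-457.2) + (0.991125)(-488.2) = -423.09 m.
1° of latitude spans πR/180 = 111125 m; at latitude φ, 1° of longitude spans that × cos φ = 92397.2 m, so Δλ = -423.09 / 92397.2 × 3600 = -16.485″.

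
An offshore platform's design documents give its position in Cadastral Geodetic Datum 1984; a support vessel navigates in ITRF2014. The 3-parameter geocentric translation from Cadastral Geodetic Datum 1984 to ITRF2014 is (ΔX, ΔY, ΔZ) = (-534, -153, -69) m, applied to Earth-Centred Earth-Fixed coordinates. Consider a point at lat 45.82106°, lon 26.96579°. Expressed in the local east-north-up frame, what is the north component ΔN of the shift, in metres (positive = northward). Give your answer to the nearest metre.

ΔN = 343 m

The local north axis is (−sin φ cos λ, −sin φ sin λ, cos φ), giving ΔN = 341.330 + 49.756 − 48.086 = 343.00 m.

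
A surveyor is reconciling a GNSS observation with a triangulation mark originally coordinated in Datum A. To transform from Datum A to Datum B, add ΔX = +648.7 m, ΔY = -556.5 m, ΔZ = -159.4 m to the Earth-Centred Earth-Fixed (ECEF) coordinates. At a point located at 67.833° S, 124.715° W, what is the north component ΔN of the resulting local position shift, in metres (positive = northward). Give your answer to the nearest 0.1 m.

The local north axis is (−sin φ cos λ, −sin φ sin λ, cos φ), giving ΔN = -342.126 + 423.630 − 60.143 = 21.36 m.

ΔN = 21.4 m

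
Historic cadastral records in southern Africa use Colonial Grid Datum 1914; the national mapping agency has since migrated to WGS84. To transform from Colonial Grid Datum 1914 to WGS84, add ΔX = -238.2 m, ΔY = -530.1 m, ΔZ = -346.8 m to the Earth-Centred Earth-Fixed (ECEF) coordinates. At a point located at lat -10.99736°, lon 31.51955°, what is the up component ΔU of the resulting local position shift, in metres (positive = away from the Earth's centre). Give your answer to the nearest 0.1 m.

ΔU = -405.2 m

At φ = -10.99736°, λ = 31.51955°: sin φ = -0.190764, cos φ = 0.981636, sin λ = 0.522789, cos λ = 0.852462.
ΔU = cos φ cos λ·ΔX + cos φ sin λ·ΔY + sin φ·ΔZ = (0.981636)(0.852462)(-238.2) + (0.981636)(0.522789)(-530.1) + (-0.190764)(-346.8) = -405.21 m.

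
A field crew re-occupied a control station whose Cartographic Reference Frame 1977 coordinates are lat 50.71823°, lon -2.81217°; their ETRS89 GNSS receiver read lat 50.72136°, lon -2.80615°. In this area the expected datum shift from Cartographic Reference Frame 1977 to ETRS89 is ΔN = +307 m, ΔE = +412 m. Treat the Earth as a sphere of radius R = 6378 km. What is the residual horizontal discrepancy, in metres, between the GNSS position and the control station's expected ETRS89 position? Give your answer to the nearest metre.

43 m

Observed coordinate differences: Δφ = +0.00313°, Δλ = +0.00602°.
Converting to metres (1° lat = 111317 m, cos φ = 0.633135): observed ΔN = 348.4 m, observed ΔE = 424.3 m.
Subtracting the expected shift leaves a residual of 348.4 − (307) = 41.4 m north and 424.3 − (412) = 12.3 m east.
Residual distance = √(41.4² + 12.3²) = 43.2 m.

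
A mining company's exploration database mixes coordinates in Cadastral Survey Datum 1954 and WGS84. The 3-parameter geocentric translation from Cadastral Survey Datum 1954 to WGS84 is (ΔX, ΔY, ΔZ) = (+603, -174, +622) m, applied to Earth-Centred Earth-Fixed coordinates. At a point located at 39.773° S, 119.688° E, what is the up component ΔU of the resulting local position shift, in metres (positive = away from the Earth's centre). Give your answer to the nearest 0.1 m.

ΔU = -743.6 m

At φ = -39.773°, λ = 119.688°: sin φ = -0.639748, cos φ = 0.768585, sin λ = 0.868735, cos λ = -0.495277.
ΔU = cos φ cos λ·ΔX + cos φ sin λ·ΔY + sin φ·ΔZ = (0.768585)(-0.495277)(603) + (0.768585)(0.868735)(-174) + (-0.639748)(622) = -743.64 m.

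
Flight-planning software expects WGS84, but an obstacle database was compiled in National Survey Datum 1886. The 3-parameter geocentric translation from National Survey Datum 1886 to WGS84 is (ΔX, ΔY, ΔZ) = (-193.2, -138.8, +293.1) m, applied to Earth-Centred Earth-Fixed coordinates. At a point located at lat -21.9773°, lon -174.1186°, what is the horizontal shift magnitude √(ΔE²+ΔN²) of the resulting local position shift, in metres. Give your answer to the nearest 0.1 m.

At φ = -21.9773°, λ = -174.1186°: sin φ = -0.374239, cos φ = 0.927332, sin λ = -0.102470, cos λ = -0.994736.
ΔE = −sin λ·ΔX + cos λ·ΔY = −(-0.102470)·(-193.2) + (-0.994736)·(-138.8) = 118.27 m.
ΔN = −sin φ cos λ·ΔX − sin φ sin λ·ΔY + cos φ·ΔZ = −(-0.374239)(-0.994736)(-193.2) − (-0.374239)(-0.102470)(-138.8) + (0.927332)(293.1) = 349.05 m.
Horizontal magnitude = √(ΔE² + ΔN²) = √(118.27² + 349.05²) = 368.54 m.

368.5 m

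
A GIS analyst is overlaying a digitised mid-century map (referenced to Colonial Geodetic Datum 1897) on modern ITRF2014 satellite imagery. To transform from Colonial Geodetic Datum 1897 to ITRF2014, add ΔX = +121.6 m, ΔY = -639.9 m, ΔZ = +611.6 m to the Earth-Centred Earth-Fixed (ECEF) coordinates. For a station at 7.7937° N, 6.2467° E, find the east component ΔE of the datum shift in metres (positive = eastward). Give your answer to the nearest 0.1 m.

The local east axis at (φ, λ) is (−sin λ, cos λ, 0), so ΔE = −sin(6.2467°)·121.6 + cos(6.2467°)·(-639.9) = -649.33 m.

ΔE = -649.3 m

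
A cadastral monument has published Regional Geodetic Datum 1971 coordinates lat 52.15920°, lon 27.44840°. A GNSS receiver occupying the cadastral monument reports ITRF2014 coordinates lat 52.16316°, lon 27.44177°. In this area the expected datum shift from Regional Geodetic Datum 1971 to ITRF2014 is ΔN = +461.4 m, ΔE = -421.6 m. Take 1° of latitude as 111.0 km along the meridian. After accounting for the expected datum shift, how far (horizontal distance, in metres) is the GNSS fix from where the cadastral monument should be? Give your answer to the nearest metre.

Observed coordinate differences: Δφ = +0.00396°, Δλ = -0.00663°.
Converting to metres (1° lat = 111000 m, cos φ = 0.613470): observed ΔN = 439.6 m, observed ΔE = -451.5 m.
Subtracting the expected shift leaves a residual of 439.6 − (461.4) = -21.8 m north and -451.5 − (-421.6) = -29.9 m east.
Residual distance = √((-21.8)² + (-29.9)²) = 37.0 m.

37 m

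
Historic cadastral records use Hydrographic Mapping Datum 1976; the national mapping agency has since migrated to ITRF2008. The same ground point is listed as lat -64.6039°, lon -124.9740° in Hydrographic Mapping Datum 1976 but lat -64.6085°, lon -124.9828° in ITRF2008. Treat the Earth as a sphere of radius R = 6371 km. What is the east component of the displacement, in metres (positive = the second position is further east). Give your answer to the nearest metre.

ΔE = -420 m

Δφ = -64.6085° − -64.6039° = -0.0046°; Δλ = -124.9828° − -124.9740° = -0.0088°.
1° along a meridian = πR/180 = 111195 m.
ΔN = Δφ × 111195 = -511.5 m; ΔE = Δλ × 111195 × cos(-64.6039°) = -0.0088 × 111195 × 0.428874 = -419.7 m.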